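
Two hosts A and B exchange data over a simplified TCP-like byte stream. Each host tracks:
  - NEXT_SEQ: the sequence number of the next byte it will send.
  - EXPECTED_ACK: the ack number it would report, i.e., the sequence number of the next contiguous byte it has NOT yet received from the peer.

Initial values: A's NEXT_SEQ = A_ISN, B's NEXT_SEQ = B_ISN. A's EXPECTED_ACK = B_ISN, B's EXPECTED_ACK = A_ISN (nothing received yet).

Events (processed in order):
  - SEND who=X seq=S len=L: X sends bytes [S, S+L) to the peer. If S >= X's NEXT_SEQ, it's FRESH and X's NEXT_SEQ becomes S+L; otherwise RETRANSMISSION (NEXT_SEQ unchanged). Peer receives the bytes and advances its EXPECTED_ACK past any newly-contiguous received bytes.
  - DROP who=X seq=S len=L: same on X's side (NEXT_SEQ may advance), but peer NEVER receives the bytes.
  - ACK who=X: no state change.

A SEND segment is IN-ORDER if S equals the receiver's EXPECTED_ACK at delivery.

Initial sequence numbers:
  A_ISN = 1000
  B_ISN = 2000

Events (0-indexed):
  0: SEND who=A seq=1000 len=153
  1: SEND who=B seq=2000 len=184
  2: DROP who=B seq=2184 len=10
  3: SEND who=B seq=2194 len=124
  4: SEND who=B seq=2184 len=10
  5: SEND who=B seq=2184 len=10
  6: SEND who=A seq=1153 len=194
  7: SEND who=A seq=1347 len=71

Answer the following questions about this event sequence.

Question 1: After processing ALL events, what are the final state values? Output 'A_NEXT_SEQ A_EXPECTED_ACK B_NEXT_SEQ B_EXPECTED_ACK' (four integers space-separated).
After event 0: A_seq=1153 A_ack=2000 B_seq=2000 B_ack=1153
After event 1: A_seq=1153 A_ack=2184 B_seq=2184 B_ack=1153
After event 2: A_seq=1153 A_ack=2184 B_seq=2194 B_ack=1153
After event 3: A_seq=1153 A_ack=2184 B_seq=2318 B_ack=1153
After event 4: A_seq=1153 A_ack=2318 B_seq=2318 B_ack=1153
After event 5: A_seq=1153 A_ack=2318 B_seq=2318 B_ack=1153
After event 6: A_seq=1347 A_ack=2318 B_seq=2318 B_ack=1347
After event 7: A_seq=1418 A_ack=2318 B_seq=2318 B_ack=1418

Answer: 1418 2318 2318 1418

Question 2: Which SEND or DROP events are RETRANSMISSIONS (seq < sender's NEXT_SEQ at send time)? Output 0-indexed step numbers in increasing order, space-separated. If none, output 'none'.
Step 0: SEND seq=1000 -> fresh
Step 1: SEND seq=2000 -> fresh
Step 2: DROP seq=2184 -> fresh
Step 3: SEND seq=2194 -> fresh
Step 4: SEND seq=2184 -> retransmit
Step 5: SEND seq=2184 -> retransmit
Step 6: SEND seq=1153 -> fresh
Step 7: SEND seq=1347 -> fresh

Answer: 4 5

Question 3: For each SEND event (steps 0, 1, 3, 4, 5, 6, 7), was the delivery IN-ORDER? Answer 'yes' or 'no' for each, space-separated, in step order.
Step 0: SEND seq=1000 -> in-order
Step 1: SEND seq=2000 -> in-order
Step 3: SEND seq=2194 -> out-of-order
Step 4: SEND seq=2184 -> in-order
Step 5: SEND seq=2184 -> out-of-order
Step 6: SEND seq=1153 -> in-order
Step 7: SEND seq=1347 -> in-order

Answer: yes yes no yes no yes yes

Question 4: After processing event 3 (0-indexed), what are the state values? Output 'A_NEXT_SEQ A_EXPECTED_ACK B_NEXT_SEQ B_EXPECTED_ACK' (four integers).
After event 0: A_seq=1153 A_ack=2000 B_seq=2000 B_ack=1153
After event 1: A_seq=1153 A_ack=2184 B_seq=2184 B_ack=1153
After event 2: A_seq=1153 A_ack=2184 B_seq=2194 B_ack=1153
After event 3: A_seq=1153 A_ack=2184 B_seq=2318 B_ack=1153

1153 2184 2318 1153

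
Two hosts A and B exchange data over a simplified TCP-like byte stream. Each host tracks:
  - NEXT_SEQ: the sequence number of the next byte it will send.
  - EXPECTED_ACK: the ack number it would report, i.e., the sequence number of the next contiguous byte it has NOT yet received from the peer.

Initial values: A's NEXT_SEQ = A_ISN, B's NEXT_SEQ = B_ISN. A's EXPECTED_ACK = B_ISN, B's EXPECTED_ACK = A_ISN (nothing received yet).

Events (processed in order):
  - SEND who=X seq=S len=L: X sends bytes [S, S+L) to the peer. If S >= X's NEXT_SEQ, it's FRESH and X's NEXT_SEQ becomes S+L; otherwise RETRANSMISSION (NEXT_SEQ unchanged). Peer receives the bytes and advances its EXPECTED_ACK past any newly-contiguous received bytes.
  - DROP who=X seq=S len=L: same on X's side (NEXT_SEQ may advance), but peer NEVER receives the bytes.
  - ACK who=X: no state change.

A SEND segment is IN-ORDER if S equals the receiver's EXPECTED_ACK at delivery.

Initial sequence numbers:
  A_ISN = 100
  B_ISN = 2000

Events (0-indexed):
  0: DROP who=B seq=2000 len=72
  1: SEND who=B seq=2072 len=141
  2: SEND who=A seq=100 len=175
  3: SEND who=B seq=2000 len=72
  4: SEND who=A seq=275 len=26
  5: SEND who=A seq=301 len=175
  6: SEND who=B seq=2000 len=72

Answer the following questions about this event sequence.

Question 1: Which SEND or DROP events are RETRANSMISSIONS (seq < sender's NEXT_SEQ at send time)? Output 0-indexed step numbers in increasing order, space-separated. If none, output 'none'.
Answer: 3 6

Derivation:
Step 0: DROP seq=2000 -> fresh
Step 1: SEND seq=2072 -> fresh
Step 2: SEND seq=100 -> fresh
Step 3: SEND seq=2000 -> retransmit
Step 4: SEND seq=275 -> fresh
Step 5: SEND seq=301 -> fresh
Step 6: SEND seq=2000 -> retransmit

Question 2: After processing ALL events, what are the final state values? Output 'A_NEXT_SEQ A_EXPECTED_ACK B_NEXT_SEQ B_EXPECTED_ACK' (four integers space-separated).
Answer: 476 2213 2213 476

Derivation:
After event 0: A_seq=100 A_ack=2000 B_seq=2072 B_ack=100
After event 1: A_seq=100 A_ack=2000 B_seq=2213 B_ack=100
After event 2: A_seq=275 A_ack=2000 B_seq=2213 B_ack=275
After event 3: A_seq=275 A_ack=2213 B_seq=2213 B_ack=275
After event 4: A_seq=301 A_ack=2213 B_seq=2213 B_ack=301
After event 5: A_seq=476 A_ack=2213 B_seq=2213 B_ack=476
After event 6: A_seq=476 A_ack=2213 B_seq=2213 B_ack=476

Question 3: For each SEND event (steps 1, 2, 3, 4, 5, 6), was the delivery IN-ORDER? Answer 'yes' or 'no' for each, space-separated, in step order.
Answer: no yes yes yes yes no

Derivation:
Step 1: SEND seq=2072 -> out-of-order
Step 2: SEND seq=100 -> in-order
Step 3: SEND seq=2000 -> in-order
Step 4: SEND seq=275 -> in-order
Step 5: SEND seq=301 -> in-order
Step 6: SEND seq=2000 -> out-of-order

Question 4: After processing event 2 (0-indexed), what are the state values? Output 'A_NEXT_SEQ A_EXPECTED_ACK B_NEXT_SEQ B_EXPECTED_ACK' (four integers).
After event 0: A_seq=100 A_ack=2000 B_seq=2072 B_ack=100
After event 1: A_seq=100 A_ack=2000 B_seq=2213 B_ack=100
After event 2: A_seq=275 A_ack=2000 B_seq=2213 B_ack=275

275 2000 2213 275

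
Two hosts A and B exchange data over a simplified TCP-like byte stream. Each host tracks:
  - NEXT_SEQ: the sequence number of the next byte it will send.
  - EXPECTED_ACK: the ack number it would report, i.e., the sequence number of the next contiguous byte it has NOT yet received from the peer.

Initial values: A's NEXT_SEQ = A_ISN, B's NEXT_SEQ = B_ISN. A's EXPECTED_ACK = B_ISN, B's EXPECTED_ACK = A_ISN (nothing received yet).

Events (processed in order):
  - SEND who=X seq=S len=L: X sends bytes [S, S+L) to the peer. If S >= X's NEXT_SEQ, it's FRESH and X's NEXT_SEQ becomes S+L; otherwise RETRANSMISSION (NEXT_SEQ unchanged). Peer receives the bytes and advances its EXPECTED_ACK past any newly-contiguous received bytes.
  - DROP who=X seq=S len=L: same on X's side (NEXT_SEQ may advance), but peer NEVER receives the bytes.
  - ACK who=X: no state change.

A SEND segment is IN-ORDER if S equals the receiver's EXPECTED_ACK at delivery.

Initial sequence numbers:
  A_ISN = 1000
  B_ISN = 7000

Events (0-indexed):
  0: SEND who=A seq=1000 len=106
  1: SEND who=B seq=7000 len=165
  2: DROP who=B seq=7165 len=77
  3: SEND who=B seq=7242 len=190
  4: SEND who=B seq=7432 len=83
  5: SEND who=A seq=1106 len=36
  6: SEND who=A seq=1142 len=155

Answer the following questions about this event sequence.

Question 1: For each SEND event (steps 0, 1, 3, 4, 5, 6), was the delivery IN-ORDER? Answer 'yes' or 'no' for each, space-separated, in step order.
Step 0: SEND seq=1000 -> in-order
Step 1: SEND seq=7000 -> in-order
Step 3: SEND seq=7242 -> out-of-order
Step 4: SEND seq=7432 -> out-of-order
Step 5: SEND seq=1106 -> in-order
Step 6: SEND seq=1142 -> in-order

Answer: yes yes no no yes yes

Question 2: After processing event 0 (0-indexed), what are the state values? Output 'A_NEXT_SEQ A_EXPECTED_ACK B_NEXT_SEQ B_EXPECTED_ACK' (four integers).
After event 0: A_seq=1106 A_ack=7000 B_seq=7000 B_ack=1106

1106 7000 7000 1106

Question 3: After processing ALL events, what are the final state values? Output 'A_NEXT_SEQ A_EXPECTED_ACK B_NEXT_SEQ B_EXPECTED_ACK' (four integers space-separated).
Answer: 1297 7165 7515 1297

Derivation:
After event 0: A_seq=1106 A_ack=7000 B_seq=7000 B_ack=1106
After event 1: A_seq=1106 A_ack=7165 B_seq=7165 B_ack=1106
After event 2: A_seq=1106 A_ack=7165 B_seq=7242 B_ack=1106
After event 3: A_seq=1106 A_ack=7165 B_seq=7432 B_ack=1106
After event 4: A_seq=1106 A_ack=7165 B_seq=7515 B_ack=1106
After event 5: A_seq=1142 A_ack=7165 B_seq=7515 B_ack=1142
After event 6: A_seq=1297 A_ack=7165 B_seq=7515 B_ack=1297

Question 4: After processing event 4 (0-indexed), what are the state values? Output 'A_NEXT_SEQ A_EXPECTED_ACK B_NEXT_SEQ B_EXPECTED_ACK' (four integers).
After event 0: A_seq=1106 A_ack=7000 B_seq=7000 B_ack=1106
After event 1: A_seq=1106 A_ack=7165 B_seq=7165 B_ack=1106
After event 2: A_seq=1106 A_ack=7165 B_seq=7242 B_ack=1106
After event 3: A_seq=1106 A_ack=7165 B_seq=7432 B_ack=1106
After event 4: A_seq=1106 A_ack=7165 B_seq=7515 B_ack=1106

1106 7165 7515 1106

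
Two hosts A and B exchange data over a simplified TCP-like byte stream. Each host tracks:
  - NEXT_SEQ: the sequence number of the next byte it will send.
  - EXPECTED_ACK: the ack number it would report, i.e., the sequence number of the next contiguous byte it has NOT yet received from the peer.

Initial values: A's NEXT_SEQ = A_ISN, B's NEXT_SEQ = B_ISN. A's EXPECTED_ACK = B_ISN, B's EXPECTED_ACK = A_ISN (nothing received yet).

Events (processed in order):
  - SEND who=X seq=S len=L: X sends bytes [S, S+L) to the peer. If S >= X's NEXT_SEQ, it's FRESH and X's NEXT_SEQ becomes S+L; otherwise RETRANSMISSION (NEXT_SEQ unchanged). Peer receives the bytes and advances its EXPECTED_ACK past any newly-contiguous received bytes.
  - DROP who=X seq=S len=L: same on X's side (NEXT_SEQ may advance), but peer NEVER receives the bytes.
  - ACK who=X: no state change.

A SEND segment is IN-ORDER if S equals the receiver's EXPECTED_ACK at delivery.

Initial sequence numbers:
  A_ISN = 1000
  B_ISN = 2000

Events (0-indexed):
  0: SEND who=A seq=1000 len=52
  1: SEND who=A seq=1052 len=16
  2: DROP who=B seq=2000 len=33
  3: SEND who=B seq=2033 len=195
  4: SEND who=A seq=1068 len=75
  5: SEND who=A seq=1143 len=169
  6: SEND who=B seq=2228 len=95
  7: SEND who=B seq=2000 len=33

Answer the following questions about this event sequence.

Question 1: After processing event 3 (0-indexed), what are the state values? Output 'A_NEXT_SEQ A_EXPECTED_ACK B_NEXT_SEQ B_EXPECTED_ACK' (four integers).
After event 0: A_seq=1052 A_ack=2000 B_seq=2000 B_ack=1052
After event 1: A_seq=1068 A_ack=2000 B_seq=2000 B_ack=1068
After event 2: A_seq=1068 A_ack=2000 B_seq=2033 B_ack=1068
After event 3: A_seq=1068 A_ack=2000 B_seq=2228 B_ack=1068

1068 2000 2228 1068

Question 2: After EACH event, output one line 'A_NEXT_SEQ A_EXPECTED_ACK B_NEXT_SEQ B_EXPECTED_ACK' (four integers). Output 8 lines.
1052 2000 2000 1052
1068 2000 2000 1068
1068 2000 2033 1068
1068 2000 2228 1068
1143 2000 2228 1143
1312 2000 2228 1312
1312 2000 2323 1312
1312 2323 2323 1312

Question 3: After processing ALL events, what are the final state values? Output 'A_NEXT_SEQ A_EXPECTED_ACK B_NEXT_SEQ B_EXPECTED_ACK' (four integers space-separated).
Answer: 1312 2323 2323 1312

Derivation:
After event 0: A_seq=1052 A_ack=2000 B_seq=2000 B_ack=1052
After event 1: A_seq=1068 A_ack=2000 B_seq=2000 B_ack=1068
After event 2: A_seq=1068 A_ack=2000 B_seq=2033 B_ack=1068
After event 3: A_seq=1068 A_ack=2000 B_seq=2228 B_ack=1068
After event 4: A_seq=1143 A_ack=2000 B_seq=2228 B_ack=1143
After event 5: A_seq=1312 A_ack=2000 B_seq=2228 B_ack=1312
After event 6: A_seq=1312 A_ack=2000 B_seq=2323 B_ack=1312
After event 7: A_seq=1312 A_ack=2323 B_seq=2323 B_ack=1312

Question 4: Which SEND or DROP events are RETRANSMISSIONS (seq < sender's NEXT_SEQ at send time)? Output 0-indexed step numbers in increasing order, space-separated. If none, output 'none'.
Answer: 7

Derivation:
Step 0: SEND seq=1000 -> fresh
Step 1: SEND seq=1052 -> fresh
Step 2: DROP seq=2000 -> fresh
Step 3: SEND seq=2033 -> fresh
Step 4: SEND seq=1068 -> fresh
Step 5: SEND seq=1143 -> fresh
Step 6: SEND seq=2228 -> fresh
Step 7: SEND seq=2000 -> retransmit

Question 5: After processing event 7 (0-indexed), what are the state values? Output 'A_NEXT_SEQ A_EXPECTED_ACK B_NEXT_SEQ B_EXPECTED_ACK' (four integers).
After event 0: A_seq=1052 A_ack=2000 B_seq=2000 B_ack=1052
After event 1: A_seq=1068 A_ack=2000 B_seq=2000 B_ack=1068
After event 2: A_seq=1068 A_ack=2000 B_seq=2033 B_ack=1068
After event 3: A_seq=1068 A_ack=2000 B_seq=2228 B_ack=1068
After event 4: A_seq=1143 A_ack=2000 B_seq=2228 B_ack=1143
After event 5: A_seq=1312 A_ack=2000 B_seq=2228 B_ack=1312
After event 6: A_seq=1312 A_ack=2000 B_seq=2323 B_ack=1312
After event 7: A_seq=1312 A_ack=2323 B_seq=2323 B_ack=1312

1312 2323 2323 1312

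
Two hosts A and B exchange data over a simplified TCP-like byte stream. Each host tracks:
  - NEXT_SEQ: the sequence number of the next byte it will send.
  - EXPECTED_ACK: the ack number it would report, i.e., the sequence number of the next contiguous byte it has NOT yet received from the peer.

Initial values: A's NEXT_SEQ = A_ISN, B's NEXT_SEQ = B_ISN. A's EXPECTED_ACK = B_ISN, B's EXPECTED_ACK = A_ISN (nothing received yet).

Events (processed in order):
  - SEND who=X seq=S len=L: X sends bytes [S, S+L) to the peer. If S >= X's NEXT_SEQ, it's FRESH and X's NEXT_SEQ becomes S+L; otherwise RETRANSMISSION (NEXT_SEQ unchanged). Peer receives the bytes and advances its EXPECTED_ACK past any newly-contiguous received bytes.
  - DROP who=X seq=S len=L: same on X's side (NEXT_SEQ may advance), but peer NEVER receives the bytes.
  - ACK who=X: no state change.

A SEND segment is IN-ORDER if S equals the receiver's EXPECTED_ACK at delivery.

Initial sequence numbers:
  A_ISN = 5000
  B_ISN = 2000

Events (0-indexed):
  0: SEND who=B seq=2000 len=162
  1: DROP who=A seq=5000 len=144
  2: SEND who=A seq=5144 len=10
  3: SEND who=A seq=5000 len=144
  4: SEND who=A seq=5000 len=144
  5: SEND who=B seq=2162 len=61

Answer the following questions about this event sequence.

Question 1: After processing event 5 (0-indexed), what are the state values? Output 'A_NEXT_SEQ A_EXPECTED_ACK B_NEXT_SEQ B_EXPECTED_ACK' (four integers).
After event 0: A_seq=5000 A_ack=2162 B_seq=2162 B_ack=5000
After event 1: A_seq=5144 A_ack=2162 B_seq=2162 B_ack=5000
After event 2: A_seq=5154 A_ack=2162 B_seq=2162 B_ack=5000
After event 3: A_seq=5154 A_ack=2162 B_seq=2162 B_ack=5154
After event 4: A_seq=5154 A_ack=2162 B_seq=2162 B_ack=5154
After event 5: A_seq=5154 A_ack=2223 B_seq=2223 B_ack=5154

5154 2223 2223 5154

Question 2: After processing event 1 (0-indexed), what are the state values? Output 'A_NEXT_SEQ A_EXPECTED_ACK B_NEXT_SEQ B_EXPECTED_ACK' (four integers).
After event 0: A_seq=5000 A_ack=2162 B_seq=2162 B_ack=5000
After event 1: A_seq=5144 A_ack=2162 B_seq=2162 B_ack=5000

5144 2162 2162 5000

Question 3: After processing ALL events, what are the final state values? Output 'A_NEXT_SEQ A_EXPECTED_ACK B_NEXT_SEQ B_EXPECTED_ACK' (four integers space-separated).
Answer: 5154 2223 2223 5154

Derivation:
After event 0: A_seq=5000 A_ack=2162 B_seq=2162 B_ack=5000
After event 1: A_seq=5144 A_ack=2162 B_seq=2162 B_ack=5000
After event 2: A_seq=5154 A_ack=2162 B_seq=2162 B_ack=5000
After event 3: A_seq=5154 A_ack=2162 B_seq=2162 B_ack=5154
After event 4: A_seq=5154 A_ack=2162 B_seq=2162 B_ack=5154
After event 5: A_seq=5154 A_ack=2223 B_seq=2223 B_ack=5154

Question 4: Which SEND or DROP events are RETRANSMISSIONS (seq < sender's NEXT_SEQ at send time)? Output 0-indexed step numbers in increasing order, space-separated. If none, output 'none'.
Step 0: SEND seq=2000 -> fresh
Step 1: DROP seq=5000 -> fresh
Step 2: SEND seq=5144 -> fresh
Step 3: SEND seq=5000 -> retransmit
Step 4: SEND seq=5000 -> retransmit
Step 5: SEND seq=2162 -> fresh

Answer: 3 4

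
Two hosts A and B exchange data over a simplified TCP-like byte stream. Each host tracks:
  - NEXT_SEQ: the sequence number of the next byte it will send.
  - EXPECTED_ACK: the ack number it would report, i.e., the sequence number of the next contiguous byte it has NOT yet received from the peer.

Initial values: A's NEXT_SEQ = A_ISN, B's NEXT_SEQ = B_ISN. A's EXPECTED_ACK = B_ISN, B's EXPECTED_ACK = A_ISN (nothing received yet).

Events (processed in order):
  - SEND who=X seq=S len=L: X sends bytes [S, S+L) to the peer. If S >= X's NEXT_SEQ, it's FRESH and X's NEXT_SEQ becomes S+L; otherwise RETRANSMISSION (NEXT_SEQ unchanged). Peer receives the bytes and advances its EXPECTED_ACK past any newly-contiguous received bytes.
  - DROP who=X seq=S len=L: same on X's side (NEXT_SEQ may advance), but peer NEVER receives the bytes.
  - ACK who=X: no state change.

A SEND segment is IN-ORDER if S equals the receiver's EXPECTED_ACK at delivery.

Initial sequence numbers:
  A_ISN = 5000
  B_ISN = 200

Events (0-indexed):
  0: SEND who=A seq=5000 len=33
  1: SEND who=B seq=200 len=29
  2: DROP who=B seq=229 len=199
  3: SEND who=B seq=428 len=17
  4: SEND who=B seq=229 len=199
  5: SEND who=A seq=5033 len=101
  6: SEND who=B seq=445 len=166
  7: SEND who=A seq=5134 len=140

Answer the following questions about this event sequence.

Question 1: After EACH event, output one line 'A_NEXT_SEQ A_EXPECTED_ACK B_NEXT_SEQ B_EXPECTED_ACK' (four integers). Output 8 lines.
5033 200 200 5033
5033 229 229 5033
5033 229 428 5033
5033 229 445 5033
5033 445 445 5033
5134 445 445 5134
5134 611 611 5134
5274 611 611 5274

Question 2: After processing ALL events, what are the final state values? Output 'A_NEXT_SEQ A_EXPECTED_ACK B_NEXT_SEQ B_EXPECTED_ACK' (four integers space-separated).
Answer: 5274 611 611 5274

Derivation:
After event 0: A_seq=5033 A_ack=200 B_seq=200 B_ack=5033
After event 1: A_seq=5033 A_ack=229 B_seq=229 B_ack=5033
After event 2: A_seq=5033 A_ack=229 B_seq=428 B_ack=5033
After event 3: A_seq=5033 A_ack=229 B_seq=445 B_ack=5033
After event 4: A_seq=5033 A_ack=445 B_seq=445 B_ack=5033
After event 5: A_seq=5134 A_ack=445 B_seq=445 B_ack=5134
After event 6: A_seq=5134 A_ack=611 B_seq=611 B_ack=5134
After event 7: A_seq=5274 A_ack=611 B_seq=611 B_ack=5274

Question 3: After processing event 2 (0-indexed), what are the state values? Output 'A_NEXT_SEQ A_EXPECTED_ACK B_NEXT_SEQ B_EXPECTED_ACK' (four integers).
After event 0: A_seq=5033 A_ack=200 B_seq=200 B_ack=5033
After event 1: A_seq=5033 A_ack=229 B_seq=229 B_ack=5033
After event 2: A_seq=5033 A_ack=229 B_seq=428 B_ack=5033

5033 229 428 5033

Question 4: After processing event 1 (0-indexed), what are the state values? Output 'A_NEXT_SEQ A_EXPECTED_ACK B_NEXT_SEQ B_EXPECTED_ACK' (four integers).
After event 0: A_seq=5033 A_ack=200 B_seq=200 B_ack=5033
After event 1: A_seq=5033 A_ack=229 B_seq=229 B_ack=5033

5033 229 229 5033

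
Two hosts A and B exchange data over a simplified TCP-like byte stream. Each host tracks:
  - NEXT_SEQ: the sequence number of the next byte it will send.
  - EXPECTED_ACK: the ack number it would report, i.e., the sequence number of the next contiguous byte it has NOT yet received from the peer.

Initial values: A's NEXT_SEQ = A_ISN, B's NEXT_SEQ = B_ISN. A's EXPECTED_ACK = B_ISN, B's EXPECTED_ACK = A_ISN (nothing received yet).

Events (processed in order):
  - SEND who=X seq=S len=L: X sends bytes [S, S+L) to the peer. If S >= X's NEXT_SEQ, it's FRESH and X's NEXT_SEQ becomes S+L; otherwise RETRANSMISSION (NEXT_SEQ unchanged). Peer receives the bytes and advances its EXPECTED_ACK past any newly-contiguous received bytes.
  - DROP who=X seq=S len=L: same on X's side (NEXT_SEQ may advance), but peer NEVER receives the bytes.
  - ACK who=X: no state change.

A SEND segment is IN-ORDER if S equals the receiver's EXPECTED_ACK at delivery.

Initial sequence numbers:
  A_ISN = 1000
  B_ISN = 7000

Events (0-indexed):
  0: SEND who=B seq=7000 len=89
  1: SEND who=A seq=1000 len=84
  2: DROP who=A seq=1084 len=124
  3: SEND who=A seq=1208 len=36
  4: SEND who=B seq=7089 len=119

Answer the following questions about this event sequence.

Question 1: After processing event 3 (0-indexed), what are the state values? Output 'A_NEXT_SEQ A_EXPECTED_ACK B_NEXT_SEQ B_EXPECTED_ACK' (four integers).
After event 0: A_seq=1000 A_ack=7089 B_seq=7089 B_ack=1000
After event 1: A_seq=1084 A_ack=7089 B_seq=7089 B_ack=1084
After event 2: A_seq=1208 A_ack=7089 B_seq=7089 B_ack=1084
After event 3: A_seq=1244 A_ack=7089 B_seq=7089 B_ack=1084

1244 7089 7089 1084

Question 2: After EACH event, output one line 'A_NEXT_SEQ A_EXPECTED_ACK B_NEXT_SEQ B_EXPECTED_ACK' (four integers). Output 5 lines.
1000 7089 7089 1000
1084 7089 7089 1084
1208 7089 7089 1084
1244 7089 7089 1084
1244 7208 7208 1084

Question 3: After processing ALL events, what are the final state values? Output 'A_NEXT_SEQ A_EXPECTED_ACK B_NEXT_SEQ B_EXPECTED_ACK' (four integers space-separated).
After event 0: A_seq=1000 A_ack=7089 B_seq=7089 B_ack=1000
After event 1: A_seq=1084 A_ack=7089 B_seq=7089 B_ack=1084
After event 2: A_seq=1208 A_ack=7089 B_seq=7089 B_ack=1084
After event 3: A_seq=1244 A_ack=7089 B_seq=7089 B_ack=1084
After event 4: A_seq=1244 A_ack=7208 B_seq=7208 B_ack=1084

Answer: 1244 7208 7208 1084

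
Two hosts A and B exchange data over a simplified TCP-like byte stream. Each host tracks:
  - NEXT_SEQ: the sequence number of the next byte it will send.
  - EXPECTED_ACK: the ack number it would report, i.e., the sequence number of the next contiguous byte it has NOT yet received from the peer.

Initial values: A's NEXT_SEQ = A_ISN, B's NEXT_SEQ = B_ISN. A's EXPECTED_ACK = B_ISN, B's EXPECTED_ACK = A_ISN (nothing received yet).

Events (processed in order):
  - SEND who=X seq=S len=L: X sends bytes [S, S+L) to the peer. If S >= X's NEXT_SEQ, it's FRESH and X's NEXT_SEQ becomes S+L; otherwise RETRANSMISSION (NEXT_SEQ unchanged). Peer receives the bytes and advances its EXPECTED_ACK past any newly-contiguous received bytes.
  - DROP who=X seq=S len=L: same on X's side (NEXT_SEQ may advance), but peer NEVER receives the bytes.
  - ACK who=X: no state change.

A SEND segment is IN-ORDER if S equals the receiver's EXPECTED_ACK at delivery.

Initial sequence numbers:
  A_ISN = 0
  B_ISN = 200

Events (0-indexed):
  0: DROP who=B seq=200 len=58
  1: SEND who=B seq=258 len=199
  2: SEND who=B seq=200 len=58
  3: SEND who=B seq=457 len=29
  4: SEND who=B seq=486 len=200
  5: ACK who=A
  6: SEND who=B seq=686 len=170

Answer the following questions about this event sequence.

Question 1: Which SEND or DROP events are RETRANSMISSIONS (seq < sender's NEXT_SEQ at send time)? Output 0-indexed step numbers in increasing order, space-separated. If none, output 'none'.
Answer: 2

Derivation:
Step 0: DROP seq=200 -> fresh
Step 1: SEND seq=258 -> fresh
Step 2: SEND seq=200 -> retransmit
Step 3: SEND seq=457 -> fresh
Step 4: SEND seq=486 -> fresh
Step 6: SEND seq=686 -> fresh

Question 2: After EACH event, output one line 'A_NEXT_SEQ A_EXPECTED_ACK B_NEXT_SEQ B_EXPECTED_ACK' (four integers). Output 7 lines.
0 200 258 0
0 200 457 0
0 457 457 0
0 486 486 0
0 686 686 0
0 686 686 0
0 856 856 0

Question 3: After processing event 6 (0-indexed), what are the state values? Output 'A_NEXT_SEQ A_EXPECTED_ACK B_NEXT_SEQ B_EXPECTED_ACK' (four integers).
After event 0: A_seq=0 A_ack=200 B_seq=258 B_ack=0
After event 1: A_seq=0 A_ack=200 B_seq=457 B_ack=0
After event 2: A_seq=0 A_ack=457 B_seq=457 B_ack=0
After event 3: A_seq=0 A_ack=486 B_seq=486 B_ack=0
After event 4: A_seq=0 A_ack=686 B_seq=686 B_ack=0
After event 5: A_seq=0 A_ack=686 B_seq=686 B_ack=0
After event 6: A_seq=0 A_ack=856 B_seq=856 B_ack=0

0 856 856 0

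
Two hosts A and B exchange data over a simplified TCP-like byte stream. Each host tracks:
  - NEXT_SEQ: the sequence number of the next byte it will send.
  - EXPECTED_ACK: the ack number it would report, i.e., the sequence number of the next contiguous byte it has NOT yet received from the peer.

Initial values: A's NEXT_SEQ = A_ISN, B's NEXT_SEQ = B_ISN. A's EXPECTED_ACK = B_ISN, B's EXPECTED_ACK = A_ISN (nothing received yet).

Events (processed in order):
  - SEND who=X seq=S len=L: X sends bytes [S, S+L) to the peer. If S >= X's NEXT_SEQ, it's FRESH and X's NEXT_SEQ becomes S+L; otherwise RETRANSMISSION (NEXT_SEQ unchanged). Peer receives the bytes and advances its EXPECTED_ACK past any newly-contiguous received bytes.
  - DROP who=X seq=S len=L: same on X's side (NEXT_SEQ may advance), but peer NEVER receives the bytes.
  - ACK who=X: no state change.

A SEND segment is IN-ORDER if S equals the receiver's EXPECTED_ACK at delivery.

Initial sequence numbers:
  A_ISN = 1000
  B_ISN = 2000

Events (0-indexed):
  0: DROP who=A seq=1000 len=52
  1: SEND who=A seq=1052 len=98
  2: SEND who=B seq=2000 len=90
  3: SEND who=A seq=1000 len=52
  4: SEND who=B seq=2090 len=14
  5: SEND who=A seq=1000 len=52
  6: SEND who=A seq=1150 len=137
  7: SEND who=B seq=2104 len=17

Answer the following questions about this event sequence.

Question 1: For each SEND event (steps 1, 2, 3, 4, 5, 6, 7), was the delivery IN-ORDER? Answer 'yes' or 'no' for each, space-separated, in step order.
Answer: no yes yes yes no yes yes

Derivation:
Step 1: SEND seq=1052 -> out-of-order
Step 2: SEND seq=2000 -> in-order
Step 3: SEND seq=1000 -> in-order
Step 4: SEND seq=2090 -> in-order
Step 5: SEND seq=1000 -> out-of-order
Step 6: SEND seq=1150 -> in-order
Step 7: SEND seq=2104 -> in-order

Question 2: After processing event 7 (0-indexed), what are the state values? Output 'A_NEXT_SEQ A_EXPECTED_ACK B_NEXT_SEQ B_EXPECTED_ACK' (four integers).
After event 0: A_seq=1052 A_ack=2000 B_seq=2000 B_ack=1000
After event 1: A_seq=1150 A_ack=2000 B_seq=2000 B_ack=1000
After event 2: A_seq=1150 A_ack=2090 B_seq=2090 B_ack=1000
After event 3: A_seq=1150 A_ack=2090 B_seq=2090 B_ack=1150
After event 4: A_seq=1150 A_ack=2104 B_seq=2104 B_ack=1150
After event 5: A_seq=1150 A_ack=2104 B_seq=2104 B_ack=1150
After event 6: A_seq=1287 A_ack=2104 B_seq=2104 B_ack=1287
After event 7: A_seq=1287 A_ack=2121 B_seq=2121 B_ack=1287

1287 2121 2121 1287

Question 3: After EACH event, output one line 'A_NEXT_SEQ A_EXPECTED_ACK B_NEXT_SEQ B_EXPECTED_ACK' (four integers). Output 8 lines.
1052 2000 2000 1000
1150 2000 2000 1000
1150 2090 2090 1000
1150 2090 2090 1150
1150 2104 2104 1150
1150 2104 2104 1150
1287 2104 2104 1287
1287 2121 2121 1287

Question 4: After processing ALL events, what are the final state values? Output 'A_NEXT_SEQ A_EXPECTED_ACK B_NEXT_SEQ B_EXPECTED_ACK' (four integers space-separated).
Answer: 1287 2121 2121 1287

Derivation:
After event 0: A_seq=1052 A_ack=2000 B_seq=2000 B_ack=1000
After event 1: A_seq=1150 A_ack=2000 B_seq=2000 B_ack=1000
After event 2: A_seq=1150 A_ack=2090 B_seq=2090 B_ack=1000
After event 3: A_seq=1150 A_ack=2090 B_seq=2090 B_ack=1150
After event 4: A_seq=1150 A_ack=2104 B_seq=2104 B_ack=1150
After event 5: A_seq=1150 A_ack=2104 B_seq=2104 B_ack=1150
After event 6: A_seq=1287 A_ack=2104 B_seq=2104 B_ack=1287
After event 7: A_seq=1287 A_ack=2121 B_seq=2121 B_ack=1287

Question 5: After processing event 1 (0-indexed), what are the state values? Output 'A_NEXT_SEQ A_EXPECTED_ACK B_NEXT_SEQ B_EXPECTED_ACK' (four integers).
After event 0: A_seq=1052 A_ack=2000 B_seq=2000 B_ack=1000
After event 1: A_seq=1150 A_ack=2000 B_seq=2000 B_ack=1000

1150 2000 2000 1000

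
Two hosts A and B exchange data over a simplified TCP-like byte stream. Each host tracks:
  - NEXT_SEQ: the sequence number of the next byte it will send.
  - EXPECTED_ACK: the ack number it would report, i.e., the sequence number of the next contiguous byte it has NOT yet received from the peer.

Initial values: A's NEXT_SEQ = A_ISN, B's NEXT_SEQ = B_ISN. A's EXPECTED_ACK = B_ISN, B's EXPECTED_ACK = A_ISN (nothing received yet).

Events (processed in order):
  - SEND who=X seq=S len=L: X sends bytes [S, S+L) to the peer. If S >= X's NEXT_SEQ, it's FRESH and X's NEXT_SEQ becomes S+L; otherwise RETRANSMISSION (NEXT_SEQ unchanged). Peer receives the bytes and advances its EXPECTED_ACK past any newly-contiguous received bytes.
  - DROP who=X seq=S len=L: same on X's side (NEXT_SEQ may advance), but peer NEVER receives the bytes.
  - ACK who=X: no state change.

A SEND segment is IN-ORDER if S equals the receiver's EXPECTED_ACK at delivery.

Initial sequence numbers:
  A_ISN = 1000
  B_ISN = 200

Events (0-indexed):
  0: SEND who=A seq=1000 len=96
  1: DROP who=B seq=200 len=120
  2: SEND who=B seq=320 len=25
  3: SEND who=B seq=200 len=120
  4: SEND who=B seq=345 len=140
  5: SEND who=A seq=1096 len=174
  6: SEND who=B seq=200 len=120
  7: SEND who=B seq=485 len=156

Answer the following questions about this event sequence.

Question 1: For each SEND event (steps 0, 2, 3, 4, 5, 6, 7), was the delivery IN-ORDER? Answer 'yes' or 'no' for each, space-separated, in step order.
Answer: yes no yes yes yes no yes

Derivation:
Step 0: SEND seq=1000 -> in-order
Step 2: SEND seq=320 -> out-of-order
Step 3: SEND seq=200 -> in-order
Step 4: SEND seq=345 -> in-order
Step 5: SEND seq=1096 -> in-order
Step 6: SEND seq=200 -> out-of-order
Step 7: SEND seq=485 -> in-order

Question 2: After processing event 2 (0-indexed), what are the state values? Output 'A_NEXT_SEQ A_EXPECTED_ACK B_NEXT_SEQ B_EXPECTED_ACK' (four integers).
After event 0: A_seq=1096 A_ack=200 B_seq=200 B_ack=1096
After event 1: A_seq=1096 A_ack=200 B_seq=320 B_ack=1096
After event 2: A_seq=1096 A_ack=200 B_seq=345 B_ack=1096

1096 200 345 1096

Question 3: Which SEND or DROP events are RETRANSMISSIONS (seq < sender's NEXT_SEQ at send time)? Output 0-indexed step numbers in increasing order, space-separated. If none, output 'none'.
Answer: 3 6

Derivation:
Step 0: SEND seq=1000 -> fresh
Step 1: DROP seq=200 -> fresh
Step 2: SEND seq=320 -> fresh
Step 3: SEND seq=200 -> retransmit
Step 4: SEND seq=345 -> fresh
Step 5: SEND seq=1096 -> fresh
Step 6: SEND seq=200 -> retransmit
Step 7: SEND seq=485 -> fresh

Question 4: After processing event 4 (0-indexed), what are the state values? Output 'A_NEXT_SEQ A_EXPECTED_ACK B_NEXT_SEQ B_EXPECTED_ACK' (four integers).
After event 0: A_seq=1096 A_ack=200 B_seq=200 B_ack=1096
After event 1: A_seq=1096 A_ack=200 B_seq=320 B_ack=1096
After event 2: A_seq=1096 A_ack=200 B_seq=345 B_ack=1096
After event 3: A_seq=1096 A_ack=345 B_seq=345 B_ack=1096
After event 4: A_seq=1096 A_ack=485 B_seq=485 B_ack=1096

1096 485 485 1096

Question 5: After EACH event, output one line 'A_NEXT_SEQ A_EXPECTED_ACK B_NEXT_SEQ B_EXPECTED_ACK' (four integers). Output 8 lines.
1096 200 200 1096
1096 200 320 1096
1096 200 345 1096
1096 345 345 1096
1096 485 485 1096
1270 485 485 1270
1270 485 485 1270
1270 641 641 1270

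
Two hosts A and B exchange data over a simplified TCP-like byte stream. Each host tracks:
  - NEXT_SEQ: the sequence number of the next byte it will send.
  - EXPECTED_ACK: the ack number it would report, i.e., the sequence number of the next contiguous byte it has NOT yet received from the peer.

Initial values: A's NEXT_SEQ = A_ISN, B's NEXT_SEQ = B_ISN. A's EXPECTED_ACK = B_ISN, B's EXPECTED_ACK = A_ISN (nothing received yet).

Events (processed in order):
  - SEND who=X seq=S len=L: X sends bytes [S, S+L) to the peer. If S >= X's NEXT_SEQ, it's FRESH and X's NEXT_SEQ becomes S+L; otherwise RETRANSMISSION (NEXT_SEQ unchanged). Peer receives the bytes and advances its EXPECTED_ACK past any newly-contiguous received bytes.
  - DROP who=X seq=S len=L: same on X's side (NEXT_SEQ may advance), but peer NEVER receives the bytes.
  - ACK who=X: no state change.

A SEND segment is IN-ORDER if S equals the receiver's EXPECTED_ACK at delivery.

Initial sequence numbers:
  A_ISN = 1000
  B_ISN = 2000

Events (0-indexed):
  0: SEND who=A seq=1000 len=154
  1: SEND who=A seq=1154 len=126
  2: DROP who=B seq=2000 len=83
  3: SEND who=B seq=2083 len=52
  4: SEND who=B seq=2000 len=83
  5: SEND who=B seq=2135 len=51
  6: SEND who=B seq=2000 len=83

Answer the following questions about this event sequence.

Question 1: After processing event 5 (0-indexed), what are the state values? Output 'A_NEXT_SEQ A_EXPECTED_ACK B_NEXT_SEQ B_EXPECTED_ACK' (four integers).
After event 0: A_seq=1154 A_ack=2000 B_seq=2000 B_ack=1154
After event 1: A_seq=1280 A_ack=2000 B_seq=2000 B_ack=1280
After event 2: A_seq=1280 A_ack=2000 B_seq=2083 B_ack=1280
After event 3: A_seq=1280 A_ack=2000 B_seq=2135 B_ack=1280
After event 4: A_seq=1280 A_ack=2135 B_seq=2135 B_ack=1280
After event 5: A_seq=1280 A_ack=2186 B_seq=2186 B_ack=1280

1280 2186 2186 1280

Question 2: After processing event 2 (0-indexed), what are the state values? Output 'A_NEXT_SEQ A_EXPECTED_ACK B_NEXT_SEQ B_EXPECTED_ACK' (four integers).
After event 0: A_seq=1154 A_ack=2000 B_seq=2000 B_ack=1154
After event 1: A_seq=1280 A_ack=2000 B_seq=2000 B_ack=1280
After event 2: A_seq=1280 A_ack=2000 B_seq=2083 B_ack=1280

1280 2000 2083 1280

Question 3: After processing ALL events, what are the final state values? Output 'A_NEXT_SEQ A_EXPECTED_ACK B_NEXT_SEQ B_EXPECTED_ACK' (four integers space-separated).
After event 0: A_seq=1154 A_ack=2000 B_seq=2000 B_ack=1154
After event 1: A_seq=1280 A_ack=2000 B_seq=2000 B_ack=1280
After event 2: A_seq=1280 A_ack=2000 B_seq=2083 B_ack=1280
After event 3: A_seq=1280 A_ack=2000 B_seq=2135 B_ack=1280
After event 4: A_seq=1280 A_ack=2135 B_seq=2135 B_ack=1280
After event 5: A_seq=1280 A_ack=2186 B_seq=2186 B_ack=1280
After event 6: A_seq=1280 A_ack=2186 B_seq=2186 B_ack=1280

Answer: 1280 2186 2186 1280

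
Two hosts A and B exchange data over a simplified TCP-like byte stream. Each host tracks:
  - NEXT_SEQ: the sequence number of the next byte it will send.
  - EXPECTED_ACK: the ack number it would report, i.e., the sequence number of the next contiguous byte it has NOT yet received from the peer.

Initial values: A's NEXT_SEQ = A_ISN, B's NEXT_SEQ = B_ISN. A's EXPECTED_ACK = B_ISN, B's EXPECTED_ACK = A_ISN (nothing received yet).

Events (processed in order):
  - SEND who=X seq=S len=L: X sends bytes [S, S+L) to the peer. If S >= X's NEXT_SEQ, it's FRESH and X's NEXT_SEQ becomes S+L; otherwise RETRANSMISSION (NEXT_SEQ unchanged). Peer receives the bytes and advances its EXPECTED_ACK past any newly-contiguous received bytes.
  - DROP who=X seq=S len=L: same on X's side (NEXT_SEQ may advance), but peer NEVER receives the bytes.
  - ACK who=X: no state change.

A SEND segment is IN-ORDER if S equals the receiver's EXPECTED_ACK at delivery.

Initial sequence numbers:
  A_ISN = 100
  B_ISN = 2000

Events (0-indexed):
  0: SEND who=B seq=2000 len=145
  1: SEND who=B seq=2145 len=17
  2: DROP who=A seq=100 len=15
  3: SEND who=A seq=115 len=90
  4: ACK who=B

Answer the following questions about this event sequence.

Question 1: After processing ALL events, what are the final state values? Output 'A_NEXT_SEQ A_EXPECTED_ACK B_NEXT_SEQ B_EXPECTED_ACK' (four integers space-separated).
Answer: 205 2162 2162 100

Derivation:
After event 0: A_seq=100 A_ack=2145 B_seq=2145 B_ack=100
After event 1: A_seq=100 A_ack=2162 B_seq=2162 B_ack=100
After event 2: A_seq=115 A_ack=2162 B_seq=2162 B_ack=100
After event 3: A_seq=205 A_ack=2162 B_seq=2162 B_ack=100
After event 4: A_seq=205 A_ack=2162 B_seq=2162 B_ack=100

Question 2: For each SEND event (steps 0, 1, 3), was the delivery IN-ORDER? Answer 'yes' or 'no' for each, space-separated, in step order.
Answer: yes yes no

Derivation:
Step 0: SEND seq=2000 -> in-order
Step 1: SEND seq=2145 -> in-order
Step 3: SEND seq=115 -> out-of-order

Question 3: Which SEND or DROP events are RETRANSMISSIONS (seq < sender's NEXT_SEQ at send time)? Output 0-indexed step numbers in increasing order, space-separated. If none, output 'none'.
Step 0: SEND seq=2000 -> fresh
Step 1: SEND seq=2145 -> fresh
Step 2: DROP seq=100 -> fresh
Step 3: SEND seq=115 -> fresh

Answer: none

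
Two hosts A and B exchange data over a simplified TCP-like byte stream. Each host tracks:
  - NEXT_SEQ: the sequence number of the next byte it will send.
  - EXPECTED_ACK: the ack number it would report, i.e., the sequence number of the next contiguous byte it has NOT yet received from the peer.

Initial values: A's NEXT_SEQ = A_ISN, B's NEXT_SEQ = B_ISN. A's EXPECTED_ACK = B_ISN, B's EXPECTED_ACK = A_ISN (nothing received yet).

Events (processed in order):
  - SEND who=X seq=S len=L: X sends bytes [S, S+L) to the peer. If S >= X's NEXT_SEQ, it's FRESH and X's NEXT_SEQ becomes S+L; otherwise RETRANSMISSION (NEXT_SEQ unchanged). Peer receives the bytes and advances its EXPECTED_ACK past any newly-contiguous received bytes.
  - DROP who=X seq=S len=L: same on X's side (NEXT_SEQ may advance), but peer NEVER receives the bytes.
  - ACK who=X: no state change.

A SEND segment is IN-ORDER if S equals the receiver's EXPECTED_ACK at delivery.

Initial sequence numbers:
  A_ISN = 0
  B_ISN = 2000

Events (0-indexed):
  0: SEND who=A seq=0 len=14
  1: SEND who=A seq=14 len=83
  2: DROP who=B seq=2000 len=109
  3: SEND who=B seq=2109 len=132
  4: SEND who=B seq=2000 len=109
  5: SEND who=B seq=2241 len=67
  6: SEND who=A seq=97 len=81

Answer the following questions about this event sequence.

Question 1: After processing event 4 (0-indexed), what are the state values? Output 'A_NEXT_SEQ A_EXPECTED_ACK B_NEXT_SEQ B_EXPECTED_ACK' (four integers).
After event 0: A_seq=14 A_ack=2000 B_seq=2000 B_ack=14
After event 1: A_seq=97 A_ack=2000 B_seq=2000 B_ack=97
After event 2: A_seq=97 A_ack=2000 B_seq=2109 B_ack=97
After event 3: A_seq=97 A_ack=2000 B_seq=2241 B_ack=97
After event 4: A_seq=97 A_ack=2241 B_seq=2241 B_ack=97

97 2241 2241 97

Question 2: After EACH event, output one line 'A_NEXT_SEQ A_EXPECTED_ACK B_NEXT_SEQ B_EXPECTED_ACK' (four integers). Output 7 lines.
14 2000 2000 14
97 2000 2000 97
97 2000 2109 97
97 2000 2241 97
97 2241 2241 97
97 2308 2308 97
178 2308 2308 178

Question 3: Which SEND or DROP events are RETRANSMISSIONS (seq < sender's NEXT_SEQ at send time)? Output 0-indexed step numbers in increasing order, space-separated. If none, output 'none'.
Answer: 4

Derivation:
Step 0: SEND seq=0 -> fresh
Step 1: SEND seq=14 -> fresh
Step 2: DROP seq=2000 -> fresh
Step 3: SEND seq=2109 -> fresh
Step 4: SEND seq=2000 -> retransmit
Step 5: SEND seq=2241 -> fresh
Step 6: SEND seq=97 -> fresh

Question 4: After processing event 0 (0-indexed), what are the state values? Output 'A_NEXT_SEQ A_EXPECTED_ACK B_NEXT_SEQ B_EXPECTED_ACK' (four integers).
After event 0: A_seq=14 A_ack=2000 B_seq=2000 B_ack=14

14 2000 2000 14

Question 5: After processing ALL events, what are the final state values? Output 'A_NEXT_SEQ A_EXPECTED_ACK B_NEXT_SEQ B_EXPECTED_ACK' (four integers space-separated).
Answer: 178 2308 2308 178

Derivation:
After event 0: A_seq=14 A_ack=2000 B_seq=2000 B_ack=14
After event 1: A_seq=97 A_ack=2000 B_seq=2000 B_ack=97
After event 2: A_seq=97 A_ack=2000 B_seq=2109 B_ack=97
After event 3: A_seq=97 A_ack=2000 B_seq=2241 B_ack=97
After event 4: A_seq=97 A_ack=2241 B_seq=2241 B_ack=97
After event 5: A_seq=97 A_ack=2308 B_seq=2308 B_ack=97
After event 6: A_seq=178 A_ack=2308 B_seq=2308 B_ack=178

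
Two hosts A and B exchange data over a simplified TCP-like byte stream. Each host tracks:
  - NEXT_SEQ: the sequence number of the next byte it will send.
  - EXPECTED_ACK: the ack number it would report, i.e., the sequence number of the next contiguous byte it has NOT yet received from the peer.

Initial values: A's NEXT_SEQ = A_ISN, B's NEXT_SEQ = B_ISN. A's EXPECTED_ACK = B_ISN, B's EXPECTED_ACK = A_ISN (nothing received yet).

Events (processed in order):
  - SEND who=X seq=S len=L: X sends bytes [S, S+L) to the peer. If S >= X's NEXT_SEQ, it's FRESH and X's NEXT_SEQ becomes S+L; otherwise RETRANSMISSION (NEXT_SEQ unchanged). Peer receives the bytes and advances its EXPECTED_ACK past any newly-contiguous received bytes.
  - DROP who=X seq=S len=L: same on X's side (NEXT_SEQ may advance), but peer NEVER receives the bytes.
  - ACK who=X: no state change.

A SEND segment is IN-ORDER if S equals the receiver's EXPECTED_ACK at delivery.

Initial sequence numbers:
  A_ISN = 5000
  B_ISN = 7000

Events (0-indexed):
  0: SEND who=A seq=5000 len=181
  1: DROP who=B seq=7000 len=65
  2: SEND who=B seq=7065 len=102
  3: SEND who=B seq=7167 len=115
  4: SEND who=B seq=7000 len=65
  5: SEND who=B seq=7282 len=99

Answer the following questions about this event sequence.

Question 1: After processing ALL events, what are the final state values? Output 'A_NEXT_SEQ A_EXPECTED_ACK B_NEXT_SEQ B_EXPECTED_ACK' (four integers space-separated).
Answer: 5181 7381 7381 5181

Derivation:
After event 0: A_seq=5181 A_ack=7000 B_seq=7000 B_ack=5181
After event 1: A_seq=5181 A_ack=7000 B_seq=7065 B_ack=5181
After event 2: A_seq=5181 A_ack=7000 B_seq=7167 B_ack=5181
After event 3: A_seq=5181 A_ack=7000 B_seq=7282 B_ack=5181
After event 4: A_seq=5181 A_ack=7282 B_seq=7282 B_ack=5181
After event 5: A_seq=5181 A_ack=7381 B_seq=7381 B_ack=5181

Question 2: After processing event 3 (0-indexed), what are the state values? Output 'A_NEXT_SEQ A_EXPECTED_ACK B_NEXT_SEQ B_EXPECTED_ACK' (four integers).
After event 0: A_seq=5181 A_ack=7000 B_seq=7000 B_ack=5181
After event 1: A_seq=5181 A_ack=7000 B_seq=7065 B_ack=5181
After event 2: A_seq=5181 A_ack=7000 B_seq=7167 B_ack=5181
After event 3: A_seq=5181 A_ack=7000 B_seq=7282 B_ack=5181

5181 7000 7282 5181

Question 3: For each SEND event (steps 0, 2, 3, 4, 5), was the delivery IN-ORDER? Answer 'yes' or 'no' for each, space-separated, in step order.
Answer: yes no no yes yes

Derivation:
Step 0: SEND seq=5000 -> in-order
Step 2: SEND seq=7065 -> out-of-order
Step 3: SEND seq=7167 -> out-of-order
Step 4: SEND seq=7000 -> in-order
Step 5: SEND seq=7282 -> in-order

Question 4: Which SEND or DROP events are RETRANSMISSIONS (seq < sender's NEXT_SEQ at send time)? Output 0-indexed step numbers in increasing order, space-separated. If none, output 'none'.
Step 0: SEND seq=5000 -> fresh
Step 1: DROP seq=7000 -> fresh
Step 2: SEND seq=7065 -> fresh
Step 3: SEND seq=7167 -> fresh
Step 4: SEND seq=7000 -> retransmit
Step 5: SEND seq=7282 -> fresh

Answer: 4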